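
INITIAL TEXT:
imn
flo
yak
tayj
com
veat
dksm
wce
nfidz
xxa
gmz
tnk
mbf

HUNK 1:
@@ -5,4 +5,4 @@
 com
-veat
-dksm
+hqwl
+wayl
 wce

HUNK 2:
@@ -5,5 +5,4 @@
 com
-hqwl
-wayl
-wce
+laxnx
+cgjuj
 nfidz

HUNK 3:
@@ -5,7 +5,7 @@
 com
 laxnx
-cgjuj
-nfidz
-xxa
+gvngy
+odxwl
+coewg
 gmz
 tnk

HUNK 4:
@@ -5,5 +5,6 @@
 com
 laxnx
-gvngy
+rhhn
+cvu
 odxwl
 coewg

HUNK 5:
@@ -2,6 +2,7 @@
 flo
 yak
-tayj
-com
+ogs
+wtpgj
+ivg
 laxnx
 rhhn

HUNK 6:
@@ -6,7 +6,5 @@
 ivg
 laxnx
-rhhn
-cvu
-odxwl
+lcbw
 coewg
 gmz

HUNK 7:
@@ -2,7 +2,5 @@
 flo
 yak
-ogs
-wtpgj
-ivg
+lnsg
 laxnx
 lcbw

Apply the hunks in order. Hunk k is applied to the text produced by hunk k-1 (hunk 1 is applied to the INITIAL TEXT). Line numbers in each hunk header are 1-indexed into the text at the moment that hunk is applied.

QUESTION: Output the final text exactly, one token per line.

Answer: imn
flo
yak
lnsg
laxnx
lcbw
coewg
gmz
tnk
mbf

Derivation:
Hunk 1: at line 5 remove [veat,dksm] add [hqwl,wayl] -> 13 lines: imn flo yak tayj com hqwl wayl wce nfidz xxa gmz tnk mbf
Hunk 2: at line 5 remove [hqwl,wayl,wce] add [laxnx,cgjuj] -> 12 lines: imn flo yak tayj com laxnx cgjuj nfidz xxa gmz tnk mbf
Hunk 3: at line 5 remove [cgjuj,nfidz,xxa] add [gvngy,odxwl,coewg] -> 12 lines: imn flo yak tayj com laxnx gvngy odxwl coewg gmz tnk mbf
Hunk 4: at line 5 remove [gvngy] add [rhhn,cvu] -> 13 lines: imn flo yak tayj com laxnx rhhn cvu odxwl coewg gmz tnk mbf
Hunk 5: at line 2 remove [tayj,com] add [ogs,wtpgj,ivg] -> 14 lines: imn flo yak ogs wtpgj ivg laxnx rhhn cvu odxwl coewg gmz tnk mbf
Hunk 6: at line 6 remove [rhhn,cvu,odxwl] add [lcbw] -> 12 lines: imn flo yak ogs wtpgj ivg laxnx lcbw coewg gmz tnk mbf
Hunk 7: at line 2 remove [ogs,wtpgj,ivg] add [lnsg] -> 10 lines: imn flo yak lnsg laxnx lcbw coewg gmz tnk mbf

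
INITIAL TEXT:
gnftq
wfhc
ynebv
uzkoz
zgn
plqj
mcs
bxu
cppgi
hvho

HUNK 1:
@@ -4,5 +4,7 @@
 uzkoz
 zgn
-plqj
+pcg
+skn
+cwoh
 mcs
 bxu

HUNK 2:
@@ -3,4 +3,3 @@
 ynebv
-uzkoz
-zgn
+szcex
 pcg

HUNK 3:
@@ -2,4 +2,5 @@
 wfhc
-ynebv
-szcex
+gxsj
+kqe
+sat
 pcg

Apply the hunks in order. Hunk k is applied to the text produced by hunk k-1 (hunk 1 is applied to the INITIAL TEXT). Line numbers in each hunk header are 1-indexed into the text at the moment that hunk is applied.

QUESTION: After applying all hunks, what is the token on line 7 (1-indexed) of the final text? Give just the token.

Hunk 1: at line 4 remove [plqj] add [pcg,skn,cwoh] -> 12 lines: gnftq wfhc ynebv uzkoz zgn pcg skn cwoh mcs bxu cppgi hvho
Hunk 2: at line 3 remove [uzkoz,zgn] add [szcex] -> 11 lines: gnftq wfhc ynebv szcex pcg skn cwoh mcs bxu cppgi hvho
Hunk 3: at line 2 remove [ynebv,szcex] add [gxsj,kqe,sat] -> 12 lines: gnftq wfhc gxsj kqe sat pcg skn cwoh mcs bxu cppgi hvho
Final line 7: skn

Answer: skn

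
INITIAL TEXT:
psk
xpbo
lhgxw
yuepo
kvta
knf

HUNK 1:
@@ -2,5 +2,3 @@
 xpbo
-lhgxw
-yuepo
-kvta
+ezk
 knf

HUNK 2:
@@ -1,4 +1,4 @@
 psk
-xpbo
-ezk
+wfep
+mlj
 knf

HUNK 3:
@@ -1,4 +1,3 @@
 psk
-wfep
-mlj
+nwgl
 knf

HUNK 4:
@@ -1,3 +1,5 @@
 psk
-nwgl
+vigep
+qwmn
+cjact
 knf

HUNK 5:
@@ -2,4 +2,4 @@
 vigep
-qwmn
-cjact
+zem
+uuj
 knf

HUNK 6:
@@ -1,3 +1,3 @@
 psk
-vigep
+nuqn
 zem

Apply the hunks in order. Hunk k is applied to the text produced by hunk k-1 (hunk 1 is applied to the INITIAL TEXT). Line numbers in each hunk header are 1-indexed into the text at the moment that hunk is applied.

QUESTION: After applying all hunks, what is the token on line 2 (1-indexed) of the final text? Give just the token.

Hunk 1: at line 2 remove [lhgxw,yuepo,kvta] add [ezk] -> 4 lines: psk xpbo ezk knf
Hunk 2: at line 1 remove [xpbo,ezk] add [wfep,mlj] -> 4 lines: psk wfep mlj knf
Hunk 3: at line 1 remove [wfep,mlj] add [nwgl] -> 3 lines: psk nwgl knf
Hunk 4: at line 1 remove [nwgl] add [vigep,qwmn,cjact] -> 5 lines: psk vigep qwmn cjact knf
Hunk 5: at line 2 remove [qwmn,cjact] add [zem,uuj] -> 5 lines: psk vigep zem uuj knf
Hunk 6: at line 1 remove [vigep] add [nuqn] -> 5 lines: psk nuqn zem uuj knf
Final line 2: nuqn

Answer: nuqn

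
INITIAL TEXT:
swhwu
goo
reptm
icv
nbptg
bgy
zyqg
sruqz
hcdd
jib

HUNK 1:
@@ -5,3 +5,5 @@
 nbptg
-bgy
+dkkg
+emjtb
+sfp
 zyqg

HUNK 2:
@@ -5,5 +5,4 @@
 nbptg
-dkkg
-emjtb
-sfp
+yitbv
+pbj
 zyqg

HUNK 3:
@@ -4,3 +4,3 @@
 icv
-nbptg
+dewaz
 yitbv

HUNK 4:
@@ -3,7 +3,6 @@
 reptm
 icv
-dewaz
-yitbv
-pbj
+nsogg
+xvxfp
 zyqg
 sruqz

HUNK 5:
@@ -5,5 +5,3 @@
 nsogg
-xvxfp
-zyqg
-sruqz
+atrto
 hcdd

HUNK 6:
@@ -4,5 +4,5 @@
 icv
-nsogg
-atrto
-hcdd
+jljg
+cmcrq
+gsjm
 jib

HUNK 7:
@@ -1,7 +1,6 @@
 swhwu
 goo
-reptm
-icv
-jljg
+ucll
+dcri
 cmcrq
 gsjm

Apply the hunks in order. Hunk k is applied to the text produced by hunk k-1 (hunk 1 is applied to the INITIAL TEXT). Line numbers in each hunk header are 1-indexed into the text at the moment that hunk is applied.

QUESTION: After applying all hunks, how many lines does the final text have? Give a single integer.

Hunk 1: at line 5 remove [bgy] add [dkkg,emjtb,sfp] -> 12 lines: swhwu goo reptm icv nbptg dkkg emjtb sfp zyqg sruqz hcdd jib
Hunk 2: at line 5 remove [dkkg,emjtb,sfp] add [yitbv,pbj] -> 11 lines: swhwu goo reptm icv nbptg yitbv pbj zyqg sruqz hcdd jib
Hunk 3: at line 4 remove [nbptg] add [dewaz] -> 11 lines: swhwu goo reptm icv dewaz yitbv pbj zyqg sruqz hcdd jib
Hunk 4: at line 3 remove [dewaz,yitbv,pbj] add [nsogg,xvxfp] -> 10 lines: swhwu goo reptm icv nsogg xvxfp zyqg sruqz hcdd jib
Hunk 5: at line 5 remove [xvxfp,zyqg,sruqz] add [atrto] -> 8 lines: swhwu goo reptm icv nsogg atrto hcdd jib
Hunk 6: at line 4 remove [nsogg,atrto,hcdd] add [jljg,cmcrq,gsjm] -> 8 lines: swhwu goo reptm icv jljg cmcrq gsjm jib
Hunk 7: at line 1 remove [reptm,icv,jljg] add [ucll,dcri] -> 7 lines: swhwu goo ucll dcri cmcrq gsjm jib
Final line count: 7

Answer: 7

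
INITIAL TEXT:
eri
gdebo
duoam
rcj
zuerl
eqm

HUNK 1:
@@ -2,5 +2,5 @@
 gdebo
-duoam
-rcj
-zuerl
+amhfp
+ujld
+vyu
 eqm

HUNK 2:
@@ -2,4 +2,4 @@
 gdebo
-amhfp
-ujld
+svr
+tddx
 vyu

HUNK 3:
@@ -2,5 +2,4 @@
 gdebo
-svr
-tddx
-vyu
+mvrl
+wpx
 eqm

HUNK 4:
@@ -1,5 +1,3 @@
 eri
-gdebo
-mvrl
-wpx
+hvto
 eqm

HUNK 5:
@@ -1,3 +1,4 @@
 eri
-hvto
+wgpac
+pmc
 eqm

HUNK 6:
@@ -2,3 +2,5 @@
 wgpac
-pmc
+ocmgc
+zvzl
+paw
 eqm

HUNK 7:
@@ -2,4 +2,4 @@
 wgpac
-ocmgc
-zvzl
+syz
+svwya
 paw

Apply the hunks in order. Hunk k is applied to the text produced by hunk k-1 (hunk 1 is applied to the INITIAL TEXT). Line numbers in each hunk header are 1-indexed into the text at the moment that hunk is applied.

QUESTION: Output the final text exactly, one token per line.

Hunk 1: at line 2 remove [duoam,rcj,zuerl] add [amhfp,ujld,vyu] -> 6 lines: eri gdebo amhfp ujld vyu eqm
Hunk 2: at line 2 remove [amhfp,ujld] add [svr,tddx] -> 6 lines: eri gdebo svr tddx vyu eqm
Hunk 3: at line 2 remove [svr,tddx,vyu] add [mvrl,wpx] -> 5 lines: eri gdebo mvrl wpx eqm
Hunk 4: at line 1 remove [gdebo,mvrl,wpx] add [hvto] -> 3 lines: eri hvto eqm
Hunk 5: at line 1 remove [hvto] add [wgpac,pmc] -> 4 lines: eri wgpac pmc eqm
Hunk 6: at line 2 remove [pmc] add [ocmgc,zvzl,paw] -> 6 lines: eri wgpac ocmgc zvzl paw eqm
Hunk 7: at line 2 remove [ocmgc,zvzl] add [syz,svwya] -> 6 lines: eri wgpac syz svwya paw eqm

Answer: eri
wgpac
syz
svwya
paw
eqm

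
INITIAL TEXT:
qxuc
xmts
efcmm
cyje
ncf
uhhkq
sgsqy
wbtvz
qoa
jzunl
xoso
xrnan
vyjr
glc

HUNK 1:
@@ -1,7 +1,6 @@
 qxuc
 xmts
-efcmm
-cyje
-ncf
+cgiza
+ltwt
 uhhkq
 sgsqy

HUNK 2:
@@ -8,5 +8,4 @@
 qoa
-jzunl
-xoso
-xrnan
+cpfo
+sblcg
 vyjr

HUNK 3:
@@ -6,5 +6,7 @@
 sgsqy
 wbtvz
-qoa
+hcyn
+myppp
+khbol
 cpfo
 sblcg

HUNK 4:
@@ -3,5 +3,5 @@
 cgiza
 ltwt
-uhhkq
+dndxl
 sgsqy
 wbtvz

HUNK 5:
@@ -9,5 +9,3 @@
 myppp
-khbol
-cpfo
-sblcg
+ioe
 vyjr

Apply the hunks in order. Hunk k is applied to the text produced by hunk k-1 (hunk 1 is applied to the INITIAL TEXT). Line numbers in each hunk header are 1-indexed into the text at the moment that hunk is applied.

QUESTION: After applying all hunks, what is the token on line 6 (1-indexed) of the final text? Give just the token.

Hunk 1: at line 1 remove [efcmm,cyje,ncf] add [cgiza,ltwt] -> 13 lines: qxuc xmts cgiza ltwt uhhkq sgsqy wbtvz qoa jzunl xoso xrnan vyjr glc
Hunk 2: at line 8 remove [jzunl,xoso,xrnan] add [cpfo,sblcg] -> 12 lines: qxuc xmts cgiza ltwt uhhkq sgsqy wbtvz qoa cpfo sblcg vyjr glc
Hunk 3: at line 6 remove [qoa] add [hcyn,myppp,khbol] -> 14 lines: qxuc xmts cgiza ltwt uhhkq sgsqy wbtvz hcyn myppp khbol cpfo sblcg vyjr glc
Hunk 4: at line 3 remove [uhhkq] add [dndxl] -> 14 lines: qxuc xmts cgiza ltwt dndxl sgsqy wbtvz hcyn myppp khbol cpfo sblcg vyjr glc
Hunk 5: at line 9 remove [khbol,cpfo,sblcg] add [ioe] -> 12 lines: qxuc xmts cgiza ltwt dndxl sgsqy wbtvz hcyn myppp ioe vyjr glc
Final line 6: sgsqy

Answer: sgsqy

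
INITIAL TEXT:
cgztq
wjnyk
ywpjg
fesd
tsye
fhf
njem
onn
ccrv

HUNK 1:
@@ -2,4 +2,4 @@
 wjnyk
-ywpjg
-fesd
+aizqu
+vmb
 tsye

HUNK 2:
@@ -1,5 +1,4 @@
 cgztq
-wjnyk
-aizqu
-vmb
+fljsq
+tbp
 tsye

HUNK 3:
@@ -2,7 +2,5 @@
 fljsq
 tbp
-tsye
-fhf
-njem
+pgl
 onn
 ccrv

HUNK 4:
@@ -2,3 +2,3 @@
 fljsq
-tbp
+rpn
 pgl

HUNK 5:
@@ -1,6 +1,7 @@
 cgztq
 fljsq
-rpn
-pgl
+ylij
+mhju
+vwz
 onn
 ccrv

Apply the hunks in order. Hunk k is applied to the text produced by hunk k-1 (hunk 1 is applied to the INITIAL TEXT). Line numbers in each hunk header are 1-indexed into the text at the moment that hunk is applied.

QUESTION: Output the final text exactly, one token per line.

Hunk 1: at line 2 remove [ywpjg,fesd] add [aizqu,vmb] -> 9 lines: cgztq wjnyk aizqu vmb tsye fhf njem onn ccrv
Hunk 2: at line 1 remove [wjnyk,aizqu,vmb] add [fljsq,tbp] -> 8 lines: cgztq fljsq tbp tsye fhf njem onn ccrv
Hunk 3: at line 2 remove [tsye,fhf,njem] add [pgl] -> 6 lines: cgztq fljsq tbp pgl onn ccrv
Hunk 4: at line 2 remove [tbp] add [rpn] -> 6 lines: cgztq fljsq rpn pgl onn ccrv
Hunk 5: at line 1 remove [rpn,pgl] add [ylij,mhju,vwz] -> 7 lines: cgztq fljsq ylij mhju vwz onn ccrv

Answer: cgztq
fljsq
ylij
mhju
vwz
onn
ccrv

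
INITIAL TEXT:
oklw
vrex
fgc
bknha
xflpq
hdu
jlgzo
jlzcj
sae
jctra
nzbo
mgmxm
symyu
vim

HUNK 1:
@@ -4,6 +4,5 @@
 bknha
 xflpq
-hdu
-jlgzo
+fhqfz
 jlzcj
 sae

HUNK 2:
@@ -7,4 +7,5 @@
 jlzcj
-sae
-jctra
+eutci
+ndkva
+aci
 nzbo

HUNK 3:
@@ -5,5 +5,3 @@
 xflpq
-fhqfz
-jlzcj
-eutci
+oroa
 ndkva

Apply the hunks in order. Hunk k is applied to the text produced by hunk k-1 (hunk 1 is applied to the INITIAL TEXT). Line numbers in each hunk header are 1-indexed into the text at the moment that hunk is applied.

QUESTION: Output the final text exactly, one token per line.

Answer: oklw
vrex
fgc
bknha
xflpq
oroa
ndkva
aci
nzbo
mgmxm
symyu
vim

Derivation:
Hunk 1: at line 4 remove [hdu,jlgzo] add [fhqfz] -> 13 lines: oklw vrex fgc bknha xflpq fhqfz jlzcj sae jctra nzbo mgmxm symyu vim
Hunk 2: at line 7 remove [sae,jctra] add [eutci,ndkva,aci] -> 14 lines: oklw vrex fgc bknha xflpq fhqfz jlzcj eutci ndkva aci nzbo mgmxm symyu vim
Hunk 3: at line 5 remove [fhqfz,jlzcj,eutci] add [oroa] -> 12 lines: oklw vrex fgc bknha xflpq oroa ndkva aci nzbo mgmxm symyu vim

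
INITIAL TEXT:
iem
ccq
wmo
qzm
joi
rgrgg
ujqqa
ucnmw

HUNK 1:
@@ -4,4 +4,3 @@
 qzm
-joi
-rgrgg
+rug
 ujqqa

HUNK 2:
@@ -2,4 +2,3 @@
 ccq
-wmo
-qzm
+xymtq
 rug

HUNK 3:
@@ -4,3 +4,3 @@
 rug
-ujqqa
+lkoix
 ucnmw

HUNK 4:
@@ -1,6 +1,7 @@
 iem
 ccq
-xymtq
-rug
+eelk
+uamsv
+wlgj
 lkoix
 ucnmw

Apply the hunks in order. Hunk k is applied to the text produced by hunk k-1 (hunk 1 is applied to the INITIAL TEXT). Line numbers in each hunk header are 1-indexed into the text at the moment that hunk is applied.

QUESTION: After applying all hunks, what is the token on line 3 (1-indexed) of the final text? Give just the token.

Hunk 1: at line 4 remove [joi,rgrgg] add [rug] -> 7 lines: iem ccq wmo qzm rug ujqqa ucnmw
Hunk 2: at line 2 remove [wmo,qzm] add [xymtq] -> 6 lines: iem ccq xymtq rug ujqqa ucnmw
Hunk 3: at line 4 remove [ujqqa] add [lkoix] -> 6 lines: iem ccq xymtq rug lkoix ucnmw
Hunk 4: at line 1 remove [xymtq,rug] add [eelk,uamsv,wlgj] -> 7 lines: iem ccq eelk uamsv wlgj lkoix ucnmw
Final line 3: eelk

Answer: eelk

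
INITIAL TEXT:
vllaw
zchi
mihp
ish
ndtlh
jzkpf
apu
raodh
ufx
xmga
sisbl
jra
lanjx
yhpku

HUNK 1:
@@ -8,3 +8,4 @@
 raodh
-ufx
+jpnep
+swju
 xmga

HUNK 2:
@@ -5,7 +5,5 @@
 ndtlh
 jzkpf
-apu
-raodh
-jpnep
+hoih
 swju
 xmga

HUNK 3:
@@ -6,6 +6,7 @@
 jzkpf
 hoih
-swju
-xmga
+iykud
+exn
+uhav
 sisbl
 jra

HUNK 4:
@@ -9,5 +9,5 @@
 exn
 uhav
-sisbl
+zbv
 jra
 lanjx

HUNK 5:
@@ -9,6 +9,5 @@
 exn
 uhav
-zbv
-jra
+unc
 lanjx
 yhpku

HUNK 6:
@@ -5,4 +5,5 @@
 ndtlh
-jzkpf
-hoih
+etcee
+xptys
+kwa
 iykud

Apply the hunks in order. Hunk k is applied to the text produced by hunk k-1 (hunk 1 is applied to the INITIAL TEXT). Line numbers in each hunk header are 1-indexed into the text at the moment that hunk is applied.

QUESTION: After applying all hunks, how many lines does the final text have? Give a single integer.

Answer: 14

Derivation:
Hunk 1: at line 8 remove [ufx] add [jpnep,swju] -> 15 lines: vllaw zchi mihp ish ndtlh jzkpf apu raodh jpnep swju xmga sisbl jra lanjx yhpku
Hunk 2: at line 5 remove [apu,raodh,jpnep] add [hoih] -> 13 lines: vllaw zchi mihp ish ndtlh jzkpf hoih swju xmga sisbl jra lanjx yhpku
Hunk 3: at line 6 remove [swju,xmga] add [iykud,exn,uhav] -> 14 lines: vllaw zchi mihp ish ndtlh jzkpf hoih iykud exn uhav sisbl jra lanjx yhpku
Hunk 4: at line 9 remove [sisbl] add [zbv] -> 14 lines: vllaw zchi mihp ish ndtlh jzkpf hoih iykud exn uhav zbv jra lanjx yhpku
Hunk 5: at line 9 remove [zbv,jra] add [unc] -> 13 lines: vllaw zchi mihp ish ndtlh jzkpf hoih iykud exn uhav unc lanjx yhpku
Hunk 6: at line 5 remove [jzkpf,hoih] add [etcee,xptys,kwa] -> 14 lines: vllaw zchi mihp ish ndtlh etcee xptys kwa iykud exn uhav unc lanjx yhpku
Final line count: 14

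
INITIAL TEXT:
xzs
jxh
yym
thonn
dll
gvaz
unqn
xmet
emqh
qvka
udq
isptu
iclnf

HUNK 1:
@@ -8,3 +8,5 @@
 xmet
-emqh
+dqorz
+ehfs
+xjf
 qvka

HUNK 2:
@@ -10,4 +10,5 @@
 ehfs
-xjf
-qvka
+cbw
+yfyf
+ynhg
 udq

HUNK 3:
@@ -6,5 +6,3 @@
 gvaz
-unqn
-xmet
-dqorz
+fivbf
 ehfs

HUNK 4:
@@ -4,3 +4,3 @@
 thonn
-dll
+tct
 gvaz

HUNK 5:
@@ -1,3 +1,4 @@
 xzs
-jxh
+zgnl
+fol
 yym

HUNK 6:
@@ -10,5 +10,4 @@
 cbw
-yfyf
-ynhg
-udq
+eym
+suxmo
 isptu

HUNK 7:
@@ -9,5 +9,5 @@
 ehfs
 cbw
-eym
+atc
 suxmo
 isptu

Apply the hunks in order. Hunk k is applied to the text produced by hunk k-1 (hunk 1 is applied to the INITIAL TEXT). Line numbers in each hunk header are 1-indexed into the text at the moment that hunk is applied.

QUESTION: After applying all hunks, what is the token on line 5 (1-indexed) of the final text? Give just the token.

Answer: thonn

Derivation:
Hunk 1: at line 8 remove [emqh] add [dqorz,ehfs,xjf] -> 15 lines: xzs jxh yym thonn dll gvaz unqn xmet dqorz ehfs xjf qvka udq isptu iclnf
Hunk 2: at line 10 remove [xjf,qvka] add [cbw,yfyf,ynhg] -> 16 lines: xzs jxh yym thonn dll gvaz unqn xmet dqorz ehfs cbw yfyf ynhg udq isptu iclnf
Hunk 3: at line 6 remove [unqn,xmet,dqorz] add [fivbf] -> 14 lines: xzs jxh yym thonn dll gvaz fivbf ehfs cbw yfyf ynhg udq isptu iclnf
Hunk 4: at line 4 remove [dll] add [tct] -> 14 lines: xzs jxh yym thonn tct gvaz fivbf ehfs cbw yfyf ynhg udq isptu iclnf
Hunk 5: at line 1 remove [jxh] add [zgnl,fol] -> 15 lines: xzs zgnl fol yym thonn tct gvaz fivbf ehfs cbw yfyf ynhg udq isptu iclnf
Hunk 6: at line 10 remove [yfyf,ynhg,udq] add [eym,suxmo] -> 14 lines: xzs zgnl fol yym thonn tct gvaz fivbf ehfs cbw eym suxmo isptu iclnf
Hunk 7: at line 9 remove [eym] add [atc] -> 14 lines: xzs zgnl fol yym thonn tct gvaz fivbf ehfs cbw atc suxmo isptu iclnf
Final line 5: thonn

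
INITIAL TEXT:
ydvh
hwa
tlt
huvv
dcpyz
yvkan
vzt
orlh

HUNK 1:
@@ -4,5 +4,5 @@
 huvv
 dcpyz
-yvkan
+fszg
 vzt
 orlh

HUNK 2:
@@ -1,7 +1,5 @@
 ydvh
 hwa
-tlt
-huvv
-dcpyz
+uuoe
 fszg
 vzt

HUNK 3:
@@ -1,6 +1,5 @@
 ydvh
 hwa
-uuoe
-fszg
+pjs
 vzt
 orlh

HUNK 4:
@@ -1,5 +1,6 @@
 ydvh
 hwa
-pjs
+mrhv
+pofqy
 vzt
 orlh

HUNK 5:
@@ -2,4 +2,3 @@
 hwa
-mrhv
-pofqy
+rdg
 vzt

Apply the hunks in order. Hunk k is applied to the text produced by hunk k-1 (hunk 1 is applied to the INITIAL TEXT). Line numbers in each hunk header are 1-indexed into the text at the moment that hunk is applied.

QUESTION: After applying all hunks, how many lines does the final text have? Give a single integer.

Hunk 1: at line 4 remove [yvkan] add [fszg] -> 8 lines: ydvh hwa tlt huvv dcpyz fszg vzt orlh
Hunk 2: at line 1 remove [tlt,huvv,dcpyz] add [uuoe] -> 6 lines: ydvh hwa uuoe fszg vzt orlh
Hunk 3: at line 1 remove [uuoe,fszg] add [pjs] -> 5 lines: ydvh hwa pjs vzt orlh
Hunk 4: at line 1 remove [pjs] add [mrhv,pofqy] -> 6 lines: ydvh hwa mrhv pofqy vzt orlh
Hunk 5: at line 2 remove [mrhv,pofqy] add [rdg] -> 5 lines: ydvh hwa rdg vzt orlh
Final line count: 5

Answer: 5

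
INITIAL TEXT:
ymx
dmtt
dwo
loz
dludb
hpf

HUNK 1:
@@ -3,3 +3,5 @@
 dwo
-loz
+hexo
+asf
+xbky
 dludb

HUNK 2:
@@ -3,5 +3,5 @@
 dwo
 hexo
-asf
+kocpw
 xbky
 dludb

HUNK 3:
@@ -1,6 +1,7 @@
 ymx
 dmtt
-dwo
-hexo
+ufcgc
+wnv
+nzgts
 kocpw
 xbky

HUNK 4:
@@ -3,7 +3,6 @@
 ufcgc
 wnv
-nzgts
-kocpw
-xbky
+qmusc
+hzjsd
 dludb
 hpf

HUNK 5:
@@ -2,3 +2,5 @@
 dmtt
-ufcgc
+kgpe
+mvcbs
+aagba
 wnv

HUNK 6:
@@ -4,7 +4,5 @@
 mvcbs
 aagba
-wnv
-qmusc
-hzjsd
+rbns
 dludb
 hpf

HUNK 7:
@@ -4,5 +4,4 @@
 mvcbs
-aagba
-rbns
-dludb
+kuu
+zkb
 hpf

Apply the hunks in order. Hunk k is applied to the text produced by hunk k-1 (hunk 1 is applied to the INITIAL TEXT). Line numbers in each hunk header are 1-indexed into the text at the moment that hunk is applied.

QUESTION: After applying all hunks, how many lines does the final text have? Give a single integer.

Hunk 1: at line 3 remove [loz] add [hexo,asf,xbky] -> 8 lines: ymx dmtt dwo hexo asf xbky dludb hpf
Hunk 2: at line 3 remove [asf] add [kocpw] -> 8 lines: ymx dmtt dwo hexo kocpw xbky dludb hpf
Hunk 3: at line 1 remove [dwo,hexo] add [ufcgc,wnv,nzgts] -> 9 lines: ymx dmtt ufcgc wnv nzgts kocpw xbky dludb hpf
Hunk 4: at line 3 remove [nzgts,kocpw,xbky] add [qmusc,hzjsd] -> 8 lines: ymx dmtt ufcgc wnv qmusc hzjsd dludb hpf
Hunk 5: at line 2 remove [ufcgc] add [kgpe,mvcbs,aagba] -> 10 lines: ymx dmtt kgpe mvcbs aagba wnv qmusc hzjsd dludb hpf
Hunk 6: at line 4 remove [wnv,qmusc,hzjsd] add [rbns] -> 8 lines: ymx dmtt kgpe mvcbs aagba rbns dludb hpf
Hunk 7: at line 4 remove [aagba,rbns,dludb] add [kuu,zkb] -> 7 lines: ymx dmtt kgpe mvcbs kuu zkb hpf
Final line count: 7

Answer: 7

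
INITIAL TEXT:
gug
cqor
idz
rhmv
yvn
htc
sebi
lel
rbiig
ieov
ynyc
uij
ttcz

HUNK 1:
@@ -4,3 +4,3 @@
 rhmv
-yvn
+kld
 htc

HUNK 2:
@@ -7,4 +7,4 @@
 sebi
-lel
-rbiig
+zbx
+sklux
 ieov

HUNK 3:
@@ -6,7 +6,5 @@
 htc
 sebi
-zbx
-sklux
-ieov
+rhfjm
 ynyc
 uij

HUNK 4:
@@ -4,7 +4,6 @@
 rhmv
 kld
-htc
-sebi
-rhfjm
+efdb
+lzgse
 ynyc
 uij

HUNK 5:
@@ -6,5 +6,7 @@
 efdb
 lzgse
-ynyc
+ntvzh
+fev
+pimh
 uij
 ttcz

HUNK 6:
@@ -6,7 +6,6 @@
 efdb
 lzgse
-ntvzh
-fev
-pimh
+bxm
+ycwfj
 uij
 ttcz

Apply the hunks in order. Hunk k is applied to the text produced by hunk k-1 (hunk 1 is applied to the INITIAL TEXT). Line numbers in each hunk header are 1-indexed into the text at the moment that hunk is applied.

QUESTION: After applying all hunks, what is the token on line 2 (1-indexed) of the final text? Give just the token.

Hunk 1: at line 4 remove [yvn] add [kld] -> 13 lines: gug cqor idz rhmv kld htc sebi lel rbiig ieov ynyc uij ttcz
Hunk 2: at line 7 remove [lel,rbiig] add [zbx,sklux] -> 13 lines: gug cqor idz rhmv kld htc sebi zbx sklux ieov ynyc uij ttcz
Hunk 3: at line 6 remove [zbx,sklux,ieov] add [rhfjm] -> 11 lines: gug cqor idz rhmv kld htc sebi rhfjm ynyc uij ttcz
Hunk 4: at line 4 remove [htc,sebi,rhfjm] add [efdb,lzgse] -> 10 lines: gug cqor idz rhmv kld efdb lzgse ynyc uij ttcz
Hunk 5: at line 6 remove [ynyc] add [ntvzh,fev,pimh] -> 12 lines: gug cqor idz rhmv kld efdb lzgse ntvzh fev pimh uij ttcz
Hunk 6: at line 6 remove [ntvzh,fev,pimh] add [bxm,ycwfj] -> 11 lines: gug cqor idz rhmv kld efdb lzgse bxm ycwfj uij ttcz
Final line 2: cqor

Answer: cqor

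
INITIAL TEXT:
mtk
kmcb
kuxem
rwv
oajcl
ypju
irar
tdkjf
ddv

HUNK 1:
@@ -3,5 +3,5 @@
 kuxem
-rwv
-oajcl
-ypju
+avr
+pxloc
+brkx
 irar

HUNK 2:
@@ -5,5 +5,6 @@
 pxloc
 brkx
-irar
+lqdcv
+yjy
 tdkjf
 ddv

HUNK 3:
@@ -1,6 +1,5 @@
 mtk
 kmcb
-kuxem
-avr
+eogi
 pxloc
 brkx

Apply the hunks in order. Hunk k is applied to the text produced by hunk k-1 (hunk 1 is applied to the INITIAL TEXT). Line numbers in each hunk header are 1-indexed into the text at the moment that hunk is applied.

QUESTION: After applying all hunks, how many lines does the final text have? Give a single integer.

Answer: 9

Derivation:
Hunk 1: at line 3 remove [rwv,oajcl,ypju] add [avr,pxloc,brkx] -> 9 lines: mtk kmcb kuxem avr pxloc brkx irar tdkjf ddv
Hunk 2: at line 5 remove [irar] add [lqdcv,yjy] -> 10 lines: mtk kmcb kuxem avr pxloc brkx lqdcv yjy tdkjf ddv
Hunk 3: at line 1 remove [kuxem,avr] add [eogi] -> 9 lines: mtk kmcb eogi pxloc brkx lqdcv yjy tdkjf ddv
Final line count: 9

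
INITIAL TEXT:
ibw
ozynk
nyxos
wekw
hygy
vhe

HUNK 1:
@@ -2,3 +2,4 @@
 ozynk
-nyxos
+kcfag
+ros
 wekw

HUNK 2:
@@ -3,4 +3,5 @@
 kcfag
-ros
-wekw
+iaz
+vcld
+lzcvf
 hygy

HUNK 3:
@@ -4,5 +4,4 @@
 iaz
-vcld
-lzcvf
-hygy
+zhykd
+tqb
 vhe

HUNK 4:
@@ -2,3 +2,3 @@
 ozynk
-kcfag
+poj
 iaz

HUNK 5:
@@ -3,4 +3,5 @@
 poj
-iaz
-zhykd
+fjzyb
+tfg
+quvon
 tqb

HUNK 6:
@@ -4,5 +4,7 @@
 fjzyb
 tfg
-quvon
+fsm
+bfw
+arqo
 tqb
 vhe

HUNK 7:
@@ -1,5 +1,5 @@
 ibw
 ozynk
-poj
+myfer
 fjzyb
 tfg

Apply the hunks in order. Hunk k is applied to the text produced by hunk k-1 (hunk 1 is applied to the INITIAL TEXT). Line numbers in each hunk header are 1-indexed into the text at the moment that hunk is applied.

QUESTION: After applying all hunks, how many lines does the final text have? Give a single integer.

Answer: 10

Derivation:
Hunk 1: at line 2 remove [nyxos] add [kcfag,ros] -> 7 lines: ibw ozynk kcfag ros wekw hygy vhe
Hunk 2: at line 3 remove [ros,wekw] add [iaz,vcld,lzcvf] -> 8 lines: ibw ozynk kcfag iaz vcld lzcvf hygy vhe
Hunk 3: at line 4 remove [vcld,lzcvf,hygy] add [zhykd,tqb] -> 7 lines: ibw ozynk kcfag iaz zhykd tqb vhe
Hunk 4: at line 2 remove [kcfag] add [poj] -> 7 lines: ibw ozynk poj iaz zhykd tqb vhe
Hunk 5: at line 3 remove [iaz,zhykd] add [fjzyb,tfg,quvon] -> 8 lines: ibw ozynk poj fjzyb tfg quvon tqb vhe
Hunk 6: at line 4 remove [quvon] add [fsm,bfw,arqo] -> 10 lines: ibw ozynk poj fjzyb tfg fsm bfw arqo tqb vhe
Hunk 7: at line 1 remove [poj] add [myfer] -> 10 lines: ibw ozynk myfer fjzyb tfg fsm bfw arqo tqb vhe
Final line count: 10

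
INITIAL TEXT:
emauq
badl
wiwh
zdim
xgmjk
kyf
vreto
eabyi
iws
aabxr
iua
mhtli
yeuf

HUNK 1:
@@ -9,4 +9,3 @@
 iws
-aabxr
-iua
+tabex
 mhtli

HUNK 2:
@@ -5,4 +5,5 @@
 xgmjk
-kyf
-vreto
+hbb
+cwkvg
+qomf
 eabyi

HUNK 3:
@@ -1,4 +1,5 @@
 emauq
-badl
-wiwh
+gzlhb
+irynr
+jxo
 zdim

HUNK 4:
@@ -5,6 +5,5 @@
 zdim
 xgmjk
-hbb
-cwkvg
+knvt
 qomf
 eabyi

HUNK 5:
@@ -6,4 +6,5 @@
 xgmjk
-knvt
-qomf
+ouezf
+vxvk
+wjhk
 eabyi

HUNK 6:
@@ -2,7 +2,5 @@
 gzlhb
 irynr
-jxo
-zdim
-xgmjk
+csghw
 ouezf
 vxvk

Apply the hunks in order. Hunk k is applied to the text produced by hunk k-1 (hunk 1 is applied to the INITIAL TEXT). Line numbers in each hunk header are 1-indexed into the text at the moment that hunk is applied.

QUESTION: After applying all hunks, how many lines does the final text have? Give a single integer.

Hunk 1: at line 9 remove [aabxr,iua] add [tabex] -> 12 lines: emauq badl wiwh zdim xgmjk kyf vreto eabyi iws tabex mhtli yeuf
Hunk 2: at line 5 remove [kyf,vreto] add [hbb,cwkvg,qomf] -> 13 lines: emauq badl wiwh zdim xgmjk hbb cwkvg qomf eabyi iws tabex mhtli yeuf
Hunk 3: at line 1 remove [badl,wiwh] add [gzlhb,irynr,jxo] -> 14 lines: emauq gzlhb irynr jxo zdim xgmjk hbb cwkvg qomf eabyi iws tabex mhtli yeuf
Hunk 4: at line 5 remove [hbb,cwkvg] add [knvt] -> 13 lines: emauq gzlhb irynr jxo zdim xgmjk knvt qomf eabyi iws tabex mhtli yeuf
Hunk 5: at line 6 remove [knvt,qomf] add [ouezf,vxvk,wjhk] -> 14 lines: emauq gzlhb irynr jxo zdim xgmjk ouezf vxvk wjhk eabyi iws tabex mhtli yeuf
Hunk 6: at line 2 remove [jxo,zdim,xgmjk] add [csghw] -> 12 lines: emauq gzlhb irynr csghw ouezf vxvk wjhk eabyi iws tabex mhtli yeuf
Final line count: 12

Answer: 12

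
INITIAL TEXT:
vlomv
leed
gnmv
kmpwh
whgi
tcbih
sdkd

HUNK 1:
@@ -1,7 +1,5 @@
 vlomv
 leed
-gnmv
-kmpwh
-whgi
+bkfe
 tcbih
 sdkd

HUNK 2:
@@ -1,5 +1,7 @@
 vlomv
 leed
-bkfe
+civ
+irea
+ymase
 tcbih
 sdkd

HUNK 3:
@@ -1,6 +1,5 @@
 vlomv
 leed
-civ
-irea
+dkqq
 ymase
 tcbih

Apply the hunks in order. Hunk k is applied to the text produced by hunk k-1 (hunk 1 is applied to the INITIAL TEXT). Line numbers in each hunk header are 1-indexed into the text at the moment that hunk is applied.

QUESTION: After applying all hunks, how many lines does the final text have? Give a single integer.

Answer: 6

Derivation:
Hunk 1: at line 1 remove [gnmv,kmpwh,whgi] add [bkfe] -> 5 lines: vlomv leed bkfe tcbih sdkd
Hunk 2: at line 1 remove [bkfe] add [civ,irea,ymase] -> 7 lines: vlomv leed civ irea ymase tcbih sdkd
Hunk 3: at line 1 remove [civ,irea] add [dkqq] -> 6 lines: vlomv leed dkqq ymase tcbih sdkd
Final line count: 6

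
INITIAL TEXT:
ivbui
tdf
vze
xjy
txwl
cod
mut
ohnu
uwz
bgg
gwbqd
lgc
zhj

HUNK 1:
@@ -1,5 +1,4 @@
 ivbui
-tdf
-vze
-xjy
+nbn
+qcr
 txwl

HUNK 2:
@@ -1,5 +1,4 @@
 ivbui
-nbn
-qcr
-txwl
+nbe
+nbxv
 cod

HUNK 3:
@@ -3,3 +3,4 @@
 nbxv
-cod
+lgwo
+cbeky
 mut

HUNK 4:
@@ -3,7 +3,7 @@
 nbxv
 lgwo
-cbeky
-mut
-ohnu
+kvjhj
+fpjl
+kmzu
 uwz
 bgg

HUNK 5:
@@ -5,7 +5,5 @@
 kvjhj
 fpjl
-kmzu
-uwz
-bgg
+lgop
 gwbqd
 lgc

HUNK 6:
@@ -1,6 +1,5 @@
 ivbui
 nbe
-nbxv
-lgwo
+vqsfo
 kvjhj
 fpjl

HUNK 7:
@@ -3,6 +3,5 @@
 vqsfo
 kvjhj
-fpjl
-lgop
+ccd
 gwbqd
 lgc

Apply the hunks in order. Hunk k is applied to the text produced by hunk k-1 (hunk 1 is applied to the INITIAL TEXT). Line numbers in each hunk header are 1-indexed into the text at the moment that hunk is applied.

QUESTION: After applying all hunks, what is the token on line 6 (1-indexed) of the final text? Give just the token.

Hunk 1: at line 1 remove [tdf,vze,xjy] add [nbn,qcr] -> 12 lines: ivbui nbn qcr txwl cod mut ohnu uwz bgg gwbqd lgc zhj
Hunk 2: at line 1 remove [nbn,qcr,txwl] add [nbe,nbxv] -> 11 lines: ivbui nbe nbxv cod mut ohnu uwz bgg gwbqd lgc zhj
Hunk 3: at line 3 remove [cod] add [lgwo,cbeky] -> 12 lines: ivbui nbe nbxv lgwo cbeky mut ohnu uwz bgg gwbqd lgc zhj
Hunk 4: at line 3 remove [cbeky,mut,ohnu] add [kvjhj,fpjl,kmzu] -> 12 lines: ivbui nbe nbxv lgwo kvjhj fpjl kmzu uwz bgg gwbqd lgc zhj
Hunk 5: at line 5 remove [kmzu,uwz,bgg] add [lgop] -> 10 lines: ivbui nbe nbxv lgwo kvjhj fpjl lgop gwbqd lgc zhj
Hunk 6: at line 1 remove [nbxv,lgwo] add [vqsfo] -> 9 lines: ivbui nbe vqsfo kvjhj fpjl lgop gwbqd lgc zhj
Hunk 7: at line 3 remove [fpjl,lgop] add [ccd] -> 8 lines: ivbui nbe vqsfo kvjhj ccd gwbqd lgc zhj
Final line 6: gwbqd

Answer: gwbqd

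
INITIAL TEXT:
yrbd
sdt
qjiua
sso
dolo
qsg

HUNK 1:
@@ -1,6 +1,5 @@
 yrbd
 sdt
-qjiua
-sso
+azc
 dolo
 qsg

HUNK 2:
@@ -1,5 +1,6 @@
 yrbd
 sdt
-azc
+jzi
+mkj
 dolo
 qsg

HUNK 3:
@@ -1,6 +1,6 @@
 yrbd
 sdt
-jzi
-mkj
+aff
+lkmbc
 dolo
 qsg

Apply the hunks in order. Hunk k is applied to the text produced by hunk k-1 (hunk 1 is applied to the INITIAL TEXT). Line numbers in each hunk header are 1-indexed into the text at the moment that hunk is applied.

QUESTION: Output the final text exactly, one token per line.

Answer: yrbd
sdt
aff
lkmbc
dolo
qsg

Derivation:
Hunk 1: at line 1 remove [qjiua,sso] add [azc] -> 5 lines: yrbd sdt azc dolo qsg
Hunk 2: at line 1 remove [azc] add [jzi,mkj] -> 6 lines: yrbd sdt jzi mkj dolo qsg
Hunk 3: at line 1 remove [jzi,mkj] add [aff,lkmbc] -> 6 lines: yrbd sdt aff lkmbc dolo qsg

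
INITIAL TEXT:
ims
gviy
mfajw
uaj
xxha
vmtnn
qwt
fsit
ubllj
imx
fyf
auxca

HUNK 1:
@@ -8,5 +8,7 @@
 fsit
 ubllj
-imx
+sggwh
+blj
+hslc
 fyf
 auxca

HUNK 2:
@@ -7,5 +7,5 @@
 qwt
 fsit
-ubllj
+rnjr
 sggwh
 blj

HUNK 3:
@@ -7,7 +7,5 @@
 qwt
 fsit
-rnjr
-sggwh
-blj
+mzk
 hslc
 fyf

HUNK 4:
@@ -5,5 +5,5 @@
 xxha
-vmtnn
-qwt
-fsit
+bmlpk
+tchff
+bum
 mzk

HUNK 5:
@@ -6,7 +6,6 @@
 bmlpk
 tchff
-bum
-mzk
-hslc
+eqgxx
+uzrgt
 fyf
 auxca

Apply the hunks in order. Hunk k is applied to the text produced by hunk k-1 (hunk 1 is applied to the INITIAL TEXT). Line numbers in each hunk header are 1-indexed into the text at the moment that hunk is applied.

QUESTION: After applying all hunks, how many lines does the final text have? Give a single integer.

Answer: 11

Derivation:
Hunk 1: at line 8 remove [imx] add [sggwh,blj,hslc] -> 14 lines: ims gviy mfajw uaj xxha vmtnn qwt fsit ubllj sggwh blj hslc fyf auxca
Hunk 2: at line 7 remove [ubllj] add [rnjr] -> 14 lines: ims gviy mfajw uaj xxha vmtnn qwt fsit rnjr sggwh blj hslc fyf auxca
Hunk 3: at line 7 remove [rnjr,sggwh,blj] add [mzk] -> 12 lines: ims gviy mfajw uaj xxha vmtnn qwt fsit mzk hslc fyf auxca
Hunk 4: at line 5 remove [vmtnn,qwt,fsit] add [bmlpk,tchff,bum] -> 12 lines: ims gviy mfajw uaj xxha bmlpk tchff bum mzk hslc fyf auxca
Hunk 5: at line 6 remove [bum,mzk,hslc] add [eqgxx,uzrgt] -> 11 lines: ims gviy mfajw uaj xxha bmlpk tchff eqgxx uzrgt fyf auxca
Final line count: 11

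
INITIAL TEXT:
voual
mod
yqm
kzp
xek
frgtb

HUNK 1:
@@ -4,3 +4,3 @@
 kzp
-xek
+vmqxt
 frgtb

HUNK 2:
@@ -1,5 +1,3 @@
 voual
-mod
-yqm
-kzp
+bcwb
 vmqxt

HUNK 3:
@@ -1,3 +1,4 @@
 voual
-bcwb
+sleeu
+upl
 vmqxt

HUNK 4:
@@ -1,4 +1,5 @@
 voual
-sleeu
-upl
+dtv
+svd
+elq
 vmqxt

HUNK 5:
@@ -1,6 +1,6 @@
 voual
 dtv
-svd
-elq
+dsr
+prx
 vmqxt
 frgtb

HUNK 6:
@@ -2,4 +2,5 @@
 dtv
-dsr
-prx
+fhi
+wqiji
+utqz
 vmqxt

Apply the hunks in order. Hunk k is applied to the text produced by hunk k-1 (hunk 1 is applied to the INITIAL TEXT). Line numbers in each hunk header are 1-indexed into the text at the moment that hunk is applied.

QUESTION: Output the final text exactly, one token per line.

Answer: voual
dtv
fhi
wqiji
utqz
vmqxt
frgtb

Derivation:
Hunk 1: at line 4 remove [xek] add [vmqxt] -> 6 lines: voual mod yqm kzp vmqxt frgtb
Hunk 2: at line 1 remove [mod,yqm,kzp] add [bcwb] -> 4 lines: voual bcwb vmqxt frgtb
Hunk 3: at line 1 remove [bcwb] add [sleeu,upl] -> 5 lines: voual sleeu upl vmqxt frgtb
Hunk 4: at line 1 remove [sleeu,upl] add [dtv,svd,elq] -> 6 lines: voual dtv svd elq vmqxt frgtb
Hunk 5: at line 1 remove [svd,elq] add [dsr,prx] -> 6 lines: voual dtv dsr prx vmqxt frgtb
Hunk 6: at line 2 remove [dsr,prx] add [fhi,wqiji,utqz] -> 7 lines: voual dtv fhi wqiji utqz vmqxt frgtb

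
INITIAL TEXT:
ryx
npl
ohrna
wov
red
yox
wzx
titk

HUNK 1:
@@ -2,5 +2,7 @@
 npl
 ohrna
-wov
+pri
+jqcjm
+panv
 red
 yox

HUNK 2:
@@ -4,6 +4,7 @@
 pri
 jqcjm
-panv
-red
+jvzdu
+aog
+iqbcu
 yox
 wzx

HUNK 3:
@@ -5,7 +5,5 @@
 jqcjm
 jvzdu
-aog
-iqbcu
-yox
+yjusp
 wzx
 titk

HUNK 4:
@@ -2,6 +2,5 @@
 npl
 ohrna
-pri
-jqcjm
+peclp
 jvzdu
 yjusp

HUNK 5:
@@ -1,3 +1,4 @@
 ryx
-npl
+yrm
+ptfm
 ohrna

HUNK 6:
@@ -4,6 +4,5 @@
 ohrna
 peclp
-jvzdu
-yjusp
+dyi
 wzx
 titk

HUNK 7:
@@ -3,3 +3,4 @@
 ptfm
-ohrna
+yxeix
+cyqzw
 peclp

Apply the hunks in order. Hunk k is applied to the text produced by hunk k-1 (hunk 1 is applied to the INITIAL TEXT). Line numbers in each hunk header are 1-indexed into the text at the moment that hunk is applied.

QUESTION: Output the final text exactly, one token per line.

Hunk 1: at line 2 remove [wov] add [pri,jqcjm,panv] -> 10 lines: ryx npl ohrna pri jqcjm panv red yox wzx titk
Hunk 2: at line 4 remove [panv,red] add [jvzdu,aog,iqbcu] -> 11 lines: ryx npl ohrna pri jqcjm jvzdu aog iqbcu yox wzx titk
Hunk 3: at line 5 remove [aog,iqbcu,yox] add [yjusp] -> 9 lines: ryx npl ohrna pri jqcjm jvzdu yjusp wzx titk
Hunk 4: at line 2 remove [pri,jqcjm] add [peclp] -> 8 lines: ryx npl ohrna peclp jvzdu yjusp wzx titk
Hunk 5: at line 1 remove [npl] add [yrm,ptfm] -> 9 lines: ryx yrm ptfm ohrna peclp jvzdu yjusp wzx titk
Hunk 6: at line 4 remove [jvzdu,yjusp] add [dyi] -> 8 lines: ryx yrm ptfm ohrna peclp dyi wzx titk
Hunk 7: at line 3 remove [ohrna] add [yxeix,cyqzw] -> 9 lines: ryx yrm ptfm yxeix cyqzw peclp dyi wzx titk

Answer: ryx
yrm
ptfm
yxeix
cyqzw
peclp
dyi
wzx
titk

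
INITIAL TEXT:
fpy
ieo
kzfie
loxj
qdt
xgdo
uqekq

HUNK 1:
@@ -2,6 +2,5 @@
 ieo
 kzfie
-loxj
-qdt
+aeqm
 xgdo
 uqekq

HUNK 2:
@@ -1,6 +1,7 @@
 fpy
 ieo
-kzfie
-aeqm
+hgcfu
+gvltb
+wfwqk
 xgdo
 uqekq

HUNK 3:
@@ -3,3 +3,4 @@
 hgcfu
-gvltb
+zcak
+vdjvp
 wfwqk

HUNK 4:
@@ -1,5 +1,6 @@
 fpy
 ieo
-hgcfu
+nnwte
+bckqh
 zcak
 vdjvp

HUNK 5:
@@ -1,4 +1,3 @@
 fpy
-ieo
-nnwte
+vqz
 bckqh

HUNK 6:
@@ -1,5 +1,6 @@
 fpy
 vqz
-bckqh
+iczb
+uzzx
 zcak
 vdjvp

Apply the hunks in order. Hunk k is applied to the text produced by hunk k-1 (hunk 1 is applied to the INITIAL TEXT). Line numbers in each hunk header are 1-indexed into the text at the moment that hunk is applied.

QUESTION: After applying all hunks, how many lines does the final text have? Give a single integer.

Answer: 9

Derivation:
Hunk 1: at line 2 remove [loxj,qdt] add [aeqm] -> 6 lines: fpy ieo kzfie aeqm xgdo uqekq
Hunk 2: at line 1 remove [kzfie,aeqm] add [hgcfu,gvltb,wfwqk] -> 7 lines: fpy ieo hgcfu gvltb wfwqk xgdo uqekq
Hunk 3: at line 3 remove [gvltb] add [zcak,vdjvp] -> 8 lines: fpy ieo hgcfu zcak vdjvp wfwqk xgdo uqekq
Hunk 4: at line 1 remove [hgcfu] add [nnwte,bckqh] -> 9 lines: fpy ieo nnwte bckqh zcak vdjvp wfwqk xgdo uqekq
Hunk 5: at line 1 remove [ieo,nnwte] add [vqz] -> 8 lines: fpy vqz bckqh zcak vdjvp wfwqk xgdo uqekq
Hunk 6: at line 1 remove [bckqh] add [iczb,uzzx] -> 9 lines: fpy vqz iczb uzzx zcak vdjvp wfwqk xgdo uqekq
Final line count: 9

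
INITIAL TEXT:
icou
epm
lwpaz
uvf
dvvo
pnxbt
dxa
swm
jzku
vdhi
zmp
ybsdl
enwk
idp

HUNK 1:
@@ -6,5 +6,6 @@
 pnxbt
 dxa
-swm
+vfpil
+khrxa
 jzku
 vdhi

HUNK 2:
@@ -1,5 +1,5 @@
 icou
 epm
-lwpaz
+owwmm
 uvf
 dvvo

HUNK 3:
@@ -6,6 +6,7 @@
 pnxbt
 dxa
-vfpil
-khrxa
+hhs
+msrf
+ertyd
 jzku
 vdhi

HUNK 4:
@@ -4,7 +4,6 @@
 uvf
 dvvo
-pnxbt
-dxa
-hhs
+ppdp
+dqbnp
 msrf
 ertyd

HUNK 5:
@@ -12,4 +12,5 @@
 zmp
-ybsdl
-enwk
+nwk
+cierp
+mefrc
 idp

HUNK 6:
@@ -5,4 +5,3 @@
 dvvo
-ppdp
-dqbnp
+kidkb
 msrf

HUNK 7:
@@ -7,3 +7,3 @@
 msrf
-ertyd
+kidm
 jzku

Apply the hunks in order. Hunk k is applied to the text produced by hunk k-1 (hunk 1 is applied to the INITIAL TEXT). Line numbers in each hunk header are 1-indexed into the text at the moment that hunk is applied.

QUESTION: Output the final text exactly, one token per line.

Hunk 1: at line 6 remove [swm] add [vfpil,khrxa] -> 15 lines: icou epm lwpaz uvf dvvo pnxbt dxa vfpil khrxa jzku vdhi zmp ybsdl enwk idp
Hunk 2: at line 1 remove [lwpaz] add [owwmm] -> 15 lines: icou epm owwmm uvf dvvo pnxbt dxa vfpil khrxa jzku vdhi zmp ybsdl enwk idp
Hunk 3: at line 6 remove [vfpil,khrxa] add [hhs,msrf,ertyd] -> 16 lines: icou epm owwmm uvf dvvo pnxbt dxa hhs msrf ertyd jzku vdhi zmp ybsdl enwk idp
Hunk 4: at line 4 remove [pnxbt,dxa,hhs] add [ppdp,dqbnp] -> 15 lines: icou epm owwmm uvf dvvo ppdp dqbnp msrf ertyd jzku vdhi zmp ybsdl enwk idp
Hunk 5: at line 12 remove [ybsdl,enwk] add [nwk,cierp,mefrc] -> 16 lines: icou epm owwmm uvf dvvo ppdp dqbnp msrf ertyd jzku vdhi zmp nwk cierp mefrc idp
Hunk 6: at line 5 remove [ppdp,dqbnp] add [kidkb] -> 15 lines: icou epm owwmm uvf dvvo kidkb msrf ertyd jzku vdhi zmp nwk cierp mefrc idp
Hunk 7: at line 7 remove [ertyd] add [kidm] -> 15 lines: icou epm owwmm uvf dvvo kidkb msrf kidm jzku vdhi zmp nwk cierp mefrc idp

Answer: icou
epm
owwmm
uvf
dvvo
kidkb
msrf
kidm
jzku
vdhi
zmp
nwk
cierp
mefrc
idp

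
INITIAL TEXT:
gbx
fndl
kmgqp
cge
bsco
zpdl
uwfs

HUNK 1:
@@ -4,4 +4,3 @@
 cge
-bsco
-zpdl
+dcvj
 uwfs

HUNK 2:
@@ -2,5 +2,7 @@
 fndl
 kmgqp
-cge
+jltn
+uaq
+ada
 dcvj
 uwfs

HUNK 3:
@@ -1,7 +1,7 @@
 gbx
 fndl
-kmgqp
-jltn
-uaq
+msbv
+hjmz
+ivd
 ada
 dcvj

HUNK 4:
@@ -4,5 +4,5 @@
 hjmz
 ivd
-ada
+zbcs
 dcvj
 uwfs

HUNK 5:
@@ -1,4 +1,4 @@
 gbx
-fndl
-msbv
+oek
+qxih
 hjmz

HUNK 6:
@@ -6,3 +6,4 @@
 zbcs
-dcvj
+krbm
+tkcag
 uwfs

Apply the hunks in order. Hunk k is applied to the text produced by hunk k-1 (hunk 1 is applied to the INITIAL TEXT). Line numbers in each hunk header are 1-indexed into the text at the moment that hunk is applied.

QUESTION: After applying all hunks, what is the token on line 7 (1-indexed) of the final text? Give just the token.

Hunk 1: at line 4 remove [bsco,zpdl] add [dcvj] -> 6 lines: gbx fndl kmgqp cge dcvj uwfs
Hunk 2: at line 2 remove [cge] add [jltn,uaq,ada] -> 8 lines: gbx fndl kmgqp jltn uaq ada dcvj uwfs
Hunk 3: at line 1 remove [kmgqp,jltn,uaq] add [msbv,hjmz,ivd] -> 8 lines: gbx fndl msbv hjmz ivd ada dcvj uwfs
Hunk 4: at line 4 remove [ada] add [zbcs] -> 8 lines: gbx fndl msbv hjmz ivd zbcs dcvj uwfs
Hunk 5: at line 1 remove [fndl,msbv] add [oek,qxih] -> 8 lines: gbx oek qxih hjmz ivd zbcs dcvj uwfs
Hunk 6: at line 6 remove [dcvj] add [krbm,tkcag] -> 9 lines: gbx oek qxih hjmz ivd zbcs krbm tkcag uwfs
Final line 7: krbm

Answer: krbm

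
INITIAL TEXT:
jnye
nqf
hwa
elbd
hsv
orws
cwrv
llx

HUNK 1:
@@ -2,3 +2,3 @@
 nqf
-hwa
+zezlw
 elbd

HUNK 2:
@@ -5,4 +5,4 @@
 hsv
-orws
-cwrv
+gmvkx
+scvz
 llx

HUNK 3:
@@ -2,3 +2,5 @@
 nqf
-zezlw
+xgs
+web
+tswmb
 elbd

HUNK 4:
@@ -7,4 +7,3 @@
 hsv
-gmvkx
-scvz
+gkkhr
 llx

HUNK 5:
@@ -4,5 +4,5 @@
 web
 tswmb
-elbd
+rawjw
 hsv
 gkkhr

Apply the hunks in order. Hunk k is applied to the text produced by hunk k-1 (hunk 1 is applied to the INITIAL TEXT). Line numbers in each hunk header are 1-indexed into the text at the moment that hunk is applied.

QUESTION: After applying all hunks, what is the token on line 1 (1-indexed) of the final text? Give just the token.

Hunk 1: at line 2 remove [hwa] add [zezlw] -> 8 lines: jnye nqf zezlw elbd hsv orws cwrv llx
Hunk 2: at line 5 remove [orws,cwrv] add [gmvkx,scvz] -> 8 lines: jnye nqf zezlw elbd hsv gmvkx scvz llx
Hunk 3: at line 2 remove [zezlw] add [xgs,web,tswmb] -> 10 lines: jnye nqf xgs web tswmb elbd hsv gmvkx scvz llx
Hunk 4: at line 7 remove [gmvkx,scvz] add [gkkhr] -> 9 lines: jnye nqf xgs web tswmb elbd hsv gkkhr llx
Hunk 5: at line 4 remove [elbd] add [rawjw] -> 9 lines: jnye nqf xgs web tswmb rawjw hsv gkkhr llx
Final line 1: jnye

Answer: jnye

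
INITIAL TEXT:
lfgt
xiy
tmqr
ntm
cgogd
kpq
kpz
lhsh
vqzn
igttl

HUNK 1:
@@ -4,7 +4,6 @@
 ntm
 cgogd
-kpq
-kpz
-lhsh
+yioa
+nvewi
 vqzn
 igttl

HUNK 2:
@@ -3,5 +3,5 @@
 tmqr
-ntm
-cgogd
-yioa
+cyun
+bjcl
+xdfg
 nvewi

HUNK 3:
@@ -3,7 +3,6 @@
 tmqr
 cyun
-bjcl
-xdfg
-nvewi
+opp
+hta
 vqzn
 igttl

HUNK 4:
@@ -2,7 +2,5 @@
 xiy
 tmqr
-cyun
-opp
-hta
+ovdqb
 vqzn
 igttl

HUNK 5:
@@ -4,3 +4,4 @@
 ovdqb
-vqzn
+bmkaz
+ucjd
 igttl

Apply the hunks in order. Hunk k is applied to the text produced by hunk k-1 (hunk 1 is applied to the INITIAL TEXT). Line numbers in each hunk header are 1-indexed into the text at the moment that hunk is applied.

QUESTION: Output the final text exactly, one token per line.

Answer: lfgt
xiy
tmqr
ovdqb
bmkaz
ucjd
igttl

Derivation:
Hunk 1: at line 4 remove [kpq,kpz,lhsh] add [yioa,nvewi] -> 9 lines: lfgt xiy tmqr ntm cgogd yioa nvewi vqzn igttl
Hunk 2: at line 3 remove [ntm,cgogd,yioa] add [cyun,bjcl,xdfg] -> 9 lines: lfgt xiy tmqr cyun bjcl xdfg nvewi vqzn igttl
Hunk 3: at line 3 remove [bjcl,xdfg,nvewi] add [opp,hta] -> 8 lines: lfgt xiy tmqr cyun opp hta vqzn igttl
Hunk 4: at line 2 remove [cyun,opp,hta] add [ovdqb] -> 6 lines: lfgt xiy tmqr ovdqb vqzn igttl
Hunk 5: at line 4 remove [vqzn] add [bmkaz,ucjd] -> 7 lines: lfgt xiy tmqr ovdqb bmkaz ucjd igttl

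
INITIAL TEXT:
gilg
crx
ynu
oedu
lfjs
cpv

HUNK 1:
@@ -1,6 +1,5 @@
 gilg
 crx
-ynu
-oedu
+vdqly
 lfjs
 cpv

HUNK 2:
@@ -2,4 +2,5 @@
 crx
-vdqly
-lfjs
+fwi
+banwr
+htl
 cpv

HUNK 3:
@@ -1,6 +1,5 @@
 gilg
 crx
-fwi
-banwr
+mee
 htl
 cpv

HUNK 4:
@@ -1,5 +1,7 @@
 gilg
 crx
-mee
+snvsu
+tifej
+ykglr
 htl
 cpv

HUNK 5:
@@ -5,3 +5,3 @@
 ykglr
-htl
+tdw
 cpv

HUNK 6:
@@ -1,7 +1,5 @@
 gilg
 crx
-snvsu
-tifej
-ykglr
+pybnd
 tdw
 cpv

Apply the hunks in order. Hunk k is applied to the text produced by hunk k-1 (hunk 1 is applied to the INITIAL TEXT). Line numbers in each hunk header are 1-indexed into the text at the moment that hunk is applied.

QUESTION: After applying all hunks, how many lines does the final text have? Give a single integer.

Answer: 5

Derivation:
Hunk 1: at line 1 remove [ynu,oedu] add [vdqly] -> 5 lines: gilg crx vdqly lfjs cpv
Hunk 2: at line 2 remove [vdqly,lfjs] add [fwi,banwr,htl] -> 6 lines: gilg crx fwi banwr htl cpv
Hunk 3: at line 1 remove [fwi,banwr] add [mee] -> 5 lines: gilg crx mee htl cpv
Hunk 4: at line 1 remove [mee] add [snvsu,tifej,ykglr] -> 7 lines: gilg crx snvsu tifej ykglr htl cpv
Hunk 5: at line 5 remove [htl] add [tdw] -> 7 lines: gilg crx snvsu tifej ykglr tdw cpv
Hunk 6: at line 1 remove [snvsu,tifej,ykglr] add [pybnd] -> 5 lines: gilg crx pybnd tdw cpv
Final line count: 5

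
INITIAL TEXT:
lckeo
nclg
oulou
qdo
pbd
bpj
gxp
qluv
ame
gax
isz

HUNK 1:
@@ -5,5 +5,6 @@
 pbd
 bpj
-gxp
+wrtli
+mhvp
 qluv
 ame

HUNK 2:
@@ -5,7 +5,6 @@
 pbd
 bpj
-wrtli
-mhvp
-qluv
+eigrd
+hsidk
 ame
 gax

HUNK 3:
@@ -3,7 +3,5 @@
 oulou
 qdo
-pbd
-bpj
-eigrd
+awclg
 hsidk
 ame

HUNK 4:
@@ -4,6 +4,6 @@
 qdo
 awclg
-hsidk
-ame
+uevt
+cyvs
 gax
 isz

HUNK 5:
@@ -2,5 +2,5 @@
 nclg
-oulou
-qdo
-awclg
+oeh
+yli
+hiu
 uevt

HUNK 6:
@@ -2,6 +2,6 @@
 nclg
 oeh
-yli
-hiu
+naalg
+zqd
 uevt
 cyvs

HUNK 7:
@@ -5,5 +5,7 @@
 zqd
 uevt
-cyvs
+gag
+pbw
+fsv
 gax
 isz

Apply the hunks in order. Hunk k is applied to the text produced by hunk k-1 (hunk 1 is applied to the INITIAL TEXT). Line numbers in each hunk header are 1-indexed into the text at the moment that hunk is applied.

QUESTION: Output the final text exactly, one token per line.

Hunk 1: at line 5 remove [gxp] add [wrtli,mhvp] -> 12 lines: lckeo nclg oulou qdo pbd bpj wrtli mhvp qluv ame gax isz
Hunk 2: at line 5 remove [wrtli,mhvp,qluv] add [eigrd,hsidk] -> 11 lines: lckeo nclg oulou qdo pbd bpj eigrd hsidk ame gax isz
Hunk 3: at line 3 remove [pbd,bpj,eigrd] add [awclg] -> 9 lines: lckeo nclg oulou qdo awclg hsidk ame gax isz
Hunk 4: at line 4 remove [hsidk,ame] add [uevt,cyvs] -> 9 lines: lckeo nclg oulou qdo awclg uevt cyvs gax isz
Hunk 5: at line 2 remove [oulou,qdo,awclg] add [oeh,yli,hiu] -> 9 lines: lckeo nclg oeh yli hiu uevt cyvs gax isz
Hunk 6: at line 2 remove [yli,hiu] add [naalg,zqd] -> 9 lines: lckeo nclg oeh naalg zqd uevt cyvs gax isz
Hunk 7: at line 5 remove [cyvs] add [gag,pbw,fsv] -> 11 lines: lckeo nclg oeh naalg zqd uevt gag pbw fsv gax isz

Answer: lckeo
nclg
oeh
naalg
zqd
uevt
gag
pbw
fsv
gax
isz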